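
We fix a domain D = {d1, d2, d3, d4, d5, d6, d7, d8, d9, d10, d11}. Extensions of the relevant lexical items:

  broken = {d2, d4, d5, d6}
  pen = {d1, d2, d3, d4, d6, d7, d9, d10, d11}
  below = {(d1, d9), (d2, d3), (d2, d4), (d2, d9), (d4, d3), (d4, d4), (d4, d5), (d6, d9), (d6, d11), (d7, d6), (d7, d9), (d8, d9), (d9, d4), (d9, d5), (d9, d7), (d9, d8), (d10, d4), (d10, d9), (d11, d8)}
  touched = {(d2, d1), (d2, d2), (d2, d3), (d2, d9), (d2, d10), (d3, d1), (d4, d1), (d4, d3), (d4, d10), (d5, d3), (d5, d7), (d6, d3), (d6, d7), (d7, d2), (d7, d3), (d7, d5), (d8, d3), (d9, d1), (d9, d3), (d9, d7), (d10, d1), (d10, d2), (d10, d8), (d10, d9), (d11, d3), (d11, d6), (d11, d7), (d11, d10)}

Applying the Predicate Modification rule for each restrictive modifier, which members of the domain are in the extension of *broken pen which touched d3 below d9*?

⟦which touched d3⟧ = {x : ⟨x, d3⟩ ∈ ⟦touched⟧} = {d2, d4, d5, d6, d7, d8, d9, d11}
⟦below d9⟧ = {x : ⟨x, d9⟩ ∈ ⟦below⟧} = {d1, d2, d6, d7, d8, d10}
⟦pen⟧ = {d1, d2, d3, d4, d6, d7, d9, d10, d11}
… ∩ ⟦which touched d3⟧ = {d1, d2, d3, d4, d6, d7, d9, d10, d11} ∩ {d2, d4, d5, d6, d7, d8, d9, d11} = {d2, d4, d6, d7, d9, d11}
… ∩ ⟦below d9⟧ = {d2, d4, d6, d7, d9, d11} ∩ {d1, d2, d6, d7, d8, d10} = {d2, d6, d7}
… ∩ ⟦broken⟧ = {d2, d6, d7} ∩ {d2, d4, d5, d6} = {d2, d6}
So ⟦broken pen which touched d3 below d9⟧ = {d2, d6}.

{d2, d6}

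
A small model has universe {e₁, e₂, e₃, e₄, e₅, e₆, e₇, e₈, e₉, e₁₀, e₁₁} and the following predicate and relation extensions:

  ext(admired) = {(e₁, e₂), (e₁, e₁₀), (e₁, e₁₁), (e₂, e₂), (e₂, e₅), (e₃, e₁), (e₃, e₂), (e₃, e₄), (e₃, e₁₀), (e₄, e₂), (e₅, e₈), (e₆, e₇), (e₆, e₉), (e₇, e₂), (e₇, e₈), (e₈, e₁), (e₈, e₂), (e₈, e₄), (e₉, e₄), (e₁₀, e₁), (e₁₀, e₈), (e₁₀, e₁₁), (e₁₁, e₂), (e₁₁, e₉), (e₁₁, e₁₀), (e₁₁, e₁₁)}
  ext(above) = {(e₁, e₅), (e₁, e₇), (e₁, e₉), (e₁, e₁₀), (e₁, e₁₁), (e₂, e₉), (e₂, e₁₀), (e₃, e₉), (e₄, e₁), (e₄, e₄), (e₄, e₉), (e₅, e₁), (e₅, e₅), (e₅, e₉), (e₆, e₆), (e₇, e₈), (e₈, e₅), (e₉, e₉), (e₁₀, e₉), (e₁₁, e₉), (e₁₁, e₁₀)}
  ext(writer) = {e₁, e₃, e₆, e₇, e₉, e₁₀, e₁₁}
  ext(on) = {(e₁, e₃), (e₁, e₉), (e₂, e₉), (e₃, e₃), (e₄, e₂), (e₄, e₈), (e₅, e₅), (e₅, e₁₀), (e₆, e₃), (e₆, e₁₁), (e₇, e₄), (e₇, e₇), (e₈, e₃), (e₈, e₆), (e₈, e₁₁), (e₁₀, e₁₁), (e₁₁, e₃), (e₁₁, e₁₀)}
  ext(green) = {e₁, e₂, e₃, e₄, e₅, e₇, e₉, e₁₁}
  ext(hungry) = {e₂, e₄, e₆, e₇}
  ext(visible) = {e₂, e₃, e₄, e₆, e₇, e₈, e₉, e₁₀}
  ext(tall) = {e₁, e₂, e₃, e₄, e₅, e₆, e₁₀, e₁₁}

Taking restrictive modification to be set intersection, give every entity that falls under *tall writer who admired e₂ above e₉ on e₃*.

⟦who admired e₂⟧ = {x : ⟨x, e₂⟩ ∈ ⟦admired⟧} = {e₁, e₂, e₃, e₄, e₇, e₈, e₁₁}
⟦above e₉⟧ = {x : ⟨x, e₉⟩ ∈ ⟦above⟧} = {e₁, e₂, e₃, e₄, e₅, e₉, e₁₀, e₁₁}
⟦on e₃⟧ = {x : ⟨x, e₃⟩ ∈ ⟦on⟧} = {e₁, e₃, e₆, e₈, e₁₁}
⟦writer⟧ = {e₁, e₃, e₆, e₇, e₉, e₁₀, e₁₁}
… ∩ ⟦who admired e₂⟧ = {e₁, e₃, e₆, e₇, e₉, e₁₀, e₁₁} ∩ {e₁, e₂, e₃, e₄, e₇, e₈, e₁₁} = {e₁, e₃, e₇, e₁₁}
… ∩ ⟦above e₉⟧ = {e₁, e₃, e₇, e₁₁} ∩ {e₁, e₂, e₃, e₄, e₅, e₉, e₁₀, e₁₁} = {e₁, e₃, e₁₁}
… ∩ ⟦on e₃⟧ = {e₁, e₃, e₁₁} ∩ {e₁, e₃, e₆, e₈, e₁₁} = {e₁, e₃, e₁₁}
… ∩ ⟦tall⟧ = {e₁, e₃, e₁₁} ∩ {e₁, e₂, e₃, e₄, e₅, e₆, e₁₀, e₁₁} = {e₁, e₃, e₁₁}
So ⟦tall writer who admired e₂ above e₉ on e₃⟧ = {e₁, e₃, e₁₁}.

{e₁, e₃, e₁₁}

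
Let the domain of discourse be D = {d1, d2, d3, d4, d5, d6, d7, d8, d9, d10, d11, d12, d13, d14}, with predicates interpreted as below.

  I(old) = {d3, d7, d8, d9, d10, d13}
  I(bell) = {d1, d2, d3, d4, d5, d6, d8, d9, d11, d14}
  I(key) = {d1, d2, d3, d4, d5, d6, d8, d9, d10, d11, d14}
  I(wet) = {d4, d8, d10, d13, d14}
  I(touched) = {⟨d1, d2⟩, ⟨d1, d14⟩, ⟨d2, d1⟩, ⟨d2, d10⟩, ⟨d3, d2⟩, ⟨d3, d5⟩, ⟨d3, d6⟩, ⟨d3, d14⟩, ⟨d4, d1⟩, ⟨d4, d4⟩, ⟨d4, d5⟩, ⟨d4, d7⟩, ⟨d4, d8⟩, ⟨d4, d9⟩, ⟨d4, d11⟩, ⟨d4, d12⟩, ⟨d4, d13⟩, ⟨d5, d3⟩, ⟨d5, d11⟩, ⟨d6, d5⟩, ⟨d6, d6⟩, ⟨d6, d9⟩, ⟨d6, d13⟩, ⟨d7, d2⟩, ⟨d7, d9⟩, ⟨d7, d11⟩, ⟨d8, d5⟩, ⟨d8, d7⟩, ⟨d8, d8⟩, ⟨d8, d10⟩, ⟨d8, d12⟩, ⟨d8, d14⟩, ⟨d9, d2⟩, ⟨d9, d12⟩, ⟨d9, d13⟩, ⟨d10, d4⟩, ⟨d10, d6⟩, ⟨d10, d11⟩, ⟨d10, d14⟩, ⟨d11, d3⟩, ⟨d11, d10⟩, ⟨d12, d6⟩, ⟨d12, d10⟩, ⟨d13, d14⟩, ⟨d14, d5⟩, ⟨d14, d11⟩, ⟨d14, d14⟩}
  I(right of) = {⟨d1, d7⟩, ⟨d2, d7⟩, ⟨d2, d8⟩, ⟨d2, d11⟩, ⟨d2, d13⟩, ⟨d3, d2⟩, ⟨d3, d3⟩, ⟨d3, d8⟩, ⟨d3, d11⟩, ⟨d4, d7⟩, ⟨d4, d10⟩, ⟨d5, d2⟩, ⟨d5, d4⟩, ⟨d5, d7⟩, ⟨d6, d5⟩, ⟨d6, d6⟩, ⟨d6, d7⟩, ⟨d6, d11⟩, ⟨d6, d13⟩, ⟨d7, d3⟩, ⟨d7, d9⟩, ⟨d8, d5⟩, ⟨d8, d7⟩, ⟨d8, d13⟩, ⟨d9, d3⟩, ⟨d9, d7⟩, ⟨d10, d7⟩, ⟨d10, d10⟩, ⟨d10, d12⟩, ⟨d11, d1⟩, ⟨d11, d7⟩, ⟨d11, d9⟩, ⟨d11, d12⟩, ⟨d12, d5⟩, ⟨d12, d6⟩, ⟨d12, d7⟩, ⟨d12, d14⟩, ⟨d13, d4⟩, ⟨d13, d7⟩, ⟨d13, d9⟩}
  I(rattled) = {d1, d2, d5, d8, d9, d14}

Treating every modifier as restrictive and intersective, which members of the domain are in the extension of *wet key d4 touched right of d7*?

⟦d4 touched⟧ = {x : ⟨d4, x⟩ ∈ ⟦touched⟧} = {d1, d4, d5, d7, d8, d9, d11, d12, d13}
⟦right of d7⟧ = {x : ⟨x, d7⟩ ∈ ⟦right of⟧} = {d1, d2, d4, d5, d6, d8, d9, d10, d11, d12, d13}
⟦key⟧ = {d1, d2, d3, d4, d5, d6, d8, d9, d10, d11, d14}
… ∩ ⟦d4 touched⟧ = {d1, d2, d3, d4, d5, d6, d8, d9, d10, d11, d14} ∩ {d1, d4, d5, d7, d8, d9, d11, d12, d13} = {d1, d4, d5, d8, d9, d11}
… ∩ ⟦right of d7⟧ = {d1, d4, d5, d8, d9, d11} ∩ {d1, d2, d4, d5, d6, d8, d9, d10, d11, d12, d13} = {d1, d4, d5, d8, d9, d11}
… ∩ ⟦wet⟧ = {d1, d4, d5, d8, d9, d11} ∩ {d4, d8, d10, d13, d14} = {d4, d8}
So ⟦wet key d4 touched right of d7⟧ = {d4, d8}.

{d4, d8}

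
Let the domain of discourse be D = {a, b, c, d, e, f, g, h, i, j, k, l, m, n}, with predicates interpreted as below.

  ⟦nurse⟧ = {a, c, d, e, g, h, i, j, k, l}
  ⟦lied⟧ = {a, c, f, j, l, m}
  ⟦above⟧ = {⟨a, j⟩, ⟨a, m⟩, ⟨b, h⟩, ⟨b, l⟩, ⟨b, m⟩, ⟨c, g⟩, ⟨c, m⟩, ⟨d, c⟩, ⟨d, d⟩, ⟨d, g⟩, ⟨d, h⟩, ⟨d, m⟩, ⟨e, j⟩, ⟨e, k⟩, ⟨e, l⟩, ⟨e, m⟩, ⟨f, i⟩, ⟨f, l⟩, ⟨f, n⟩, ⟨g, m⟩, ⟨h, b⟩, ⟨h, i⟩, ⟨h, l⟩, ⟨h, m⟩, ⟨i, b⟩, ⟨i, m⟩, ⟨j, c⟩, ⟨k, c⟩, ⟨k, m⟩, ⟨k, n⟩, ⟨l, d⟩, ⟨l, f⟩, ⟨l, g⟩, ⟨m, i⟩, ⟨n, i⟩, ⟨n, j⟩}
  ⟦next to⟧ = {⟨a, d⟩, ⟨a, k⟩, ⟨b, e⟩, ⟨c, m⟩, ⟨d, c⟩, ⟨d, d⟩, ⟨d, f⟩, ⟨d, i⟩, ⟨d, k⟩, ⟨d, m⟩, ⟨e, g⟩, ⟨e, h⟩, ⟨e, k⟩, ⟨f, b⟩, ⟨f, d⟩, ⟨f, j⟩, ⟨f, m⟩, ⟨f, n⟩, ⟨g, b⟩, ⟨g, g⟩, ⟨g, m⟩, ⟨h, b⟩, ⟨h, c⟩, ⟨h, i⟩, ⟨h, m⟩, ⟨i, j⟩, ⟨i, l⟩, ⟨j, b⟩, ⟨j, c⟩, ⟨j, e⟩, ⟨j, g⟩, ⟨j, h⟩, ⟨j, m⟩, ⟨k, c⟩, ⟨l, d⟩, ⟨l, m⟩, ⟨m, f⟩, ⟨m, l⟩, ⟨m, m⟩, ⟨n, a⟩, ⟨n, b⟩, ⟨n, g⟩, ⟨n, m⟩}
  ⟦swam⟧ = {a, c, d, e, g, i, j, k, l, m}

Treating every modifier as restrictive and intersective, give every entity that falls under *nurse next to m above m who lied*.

{c}

⟦next to m⟧ = {x : ⟨x, m⟩ ∈ ⟦next to⟧} = {c, d, f, g, h, j, l, m, n}
⟦above m⟧ = {x : ⟨x, m⟩ ∈ ⟦above⟧} = {a, b, c, d, e, g, h, i, k}
⟦who lied⟧ = ⟦lied⟧ = {a, c, f, j, l, m}
⟦nurse⟧ = {a, c, d, e, g, h, i, j, k, l}
… ∩ ⟦next to m⟧ = {a, c, d, e, g, h, i, j, k, l} ∩ {c, d, f, g, h, j, l, m, n} = {c, d, g, h, j, l}
… ∩ ⟦above m⟧ = {c, d, g, h, j, l} ∩ {a, b, c, d, e, g, h, i, k} = {c, d, g, h}
… ∩ ⟦who lied⟧ = {c, d, g, h} ∩ {a, c, f, j, l, m} = {c}
So ⟦nurse next to m above m who lied⟧ = {c}.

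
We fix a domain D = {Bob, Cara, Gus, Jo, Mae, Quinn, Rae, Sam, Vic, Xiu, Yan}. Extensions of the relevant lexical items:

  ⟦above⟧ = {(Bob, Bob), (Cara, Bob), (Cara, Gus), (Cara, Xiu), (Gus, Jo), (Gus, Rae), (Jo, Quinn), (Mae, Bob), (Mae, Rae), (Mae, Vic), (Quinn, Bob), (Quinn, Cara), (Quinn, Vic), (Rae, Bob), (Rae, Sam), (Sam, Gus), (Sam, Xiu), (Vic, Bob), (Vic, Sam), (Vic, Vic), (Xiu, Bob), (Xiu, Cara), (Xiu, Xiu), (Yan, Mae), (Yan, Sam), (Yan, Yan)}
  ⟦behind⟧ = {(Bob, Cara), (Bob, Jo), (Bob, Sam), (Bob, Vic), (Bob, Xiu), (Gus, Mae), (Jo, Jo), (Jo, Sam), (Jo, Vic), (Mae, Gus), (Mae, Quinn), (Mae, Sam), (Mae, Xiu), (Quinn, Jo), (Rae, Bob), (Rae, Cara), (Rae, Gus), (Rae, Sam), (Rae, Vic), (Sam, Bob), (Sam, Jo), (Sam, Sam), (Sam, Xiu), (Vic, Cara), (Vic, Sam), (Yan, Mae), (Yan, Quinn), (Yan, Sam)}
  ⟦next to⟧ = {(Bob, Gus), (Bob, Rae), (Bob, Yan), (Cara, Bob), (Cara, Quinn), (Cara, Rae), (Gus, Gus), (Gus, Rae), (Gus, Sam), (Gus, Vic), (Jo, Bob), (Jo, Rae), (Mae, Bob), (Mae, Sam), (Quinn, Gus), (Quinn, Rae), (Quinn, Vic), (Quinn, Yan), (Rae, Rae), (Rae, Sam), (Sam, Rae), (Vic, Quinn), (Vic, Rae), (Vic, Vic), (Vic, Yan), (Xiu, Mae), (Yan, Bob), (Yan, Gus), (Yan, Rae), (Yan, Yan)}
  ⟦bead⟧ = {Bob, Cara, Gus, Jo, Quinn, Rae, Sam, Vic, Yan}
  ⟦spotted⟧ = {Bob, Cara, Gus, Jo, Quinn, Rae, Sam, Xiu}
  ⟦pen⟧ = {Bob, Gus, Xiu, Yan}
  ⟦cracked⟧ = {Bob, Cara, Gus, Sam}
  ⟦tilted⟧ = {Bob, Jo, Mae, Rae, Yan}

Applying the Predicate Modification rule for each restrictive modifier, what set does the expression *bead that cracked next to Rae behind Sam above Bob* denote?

{Bob}

⟦that cracked⟧ = ⟦cracked⟧ = {Bob, Cara, Gus, Sam}
⟦next to Rae⟧ = {x : ⟨x, Rae⟩ ∈ ⟦next to⟧} = {Bob, Cara, Gus, Jo, Quinn, Rae, Sam, Vic, Yan}
⟦behind Sam⟧ = {x : ⟨x, Sam⟩ ∈ ⟦behind⟧} = {Bob, Jo, Mae, Rae, Sam, Vic, Yan}
⟦above Bob⟧ = {x : ⟨x, Bob⟩ ∈ ⟦above⟧} = {Bob, Cara, Mae, Quinn, Rae, Vic, Xiu}
⟦bead⟧ = {Bob, Cara, Gus, Jo, Quinn, Rae, Sam, Vic, Yan}
… ∩ ⟦that cracked⟧ = {Bob, Cara, Gus, Jo, Quinn, Rae, Sam, Vic, Yan} ∩ {Bob, Cara, Gus, Sam} = {Bob, Cara, Gus, Sam}
… ∩ ⟦next to Rae⟧ = {Bob, Cara, Gus, Sam} ∩ {Bob, Cara, Gus, Jo, Quinn, Rae, Sam, Vic, Yan} = {Bob, Cara, Gus, Sam}
… ∩ ⟦behind Sam⟧ = {Bob, Cara, Gus, Sam} ∩ {Bob, Jo, Mae, Rae, Sam, Vic, Yan} = {Bob, Sam}
… ∩ ⟦above Bob⟧ = {Bob, Sam} ∩ {Bob, Cara, Mae, Quinn, Rae, Vic, Xiu} = {Bob}
So ⟦bead that cracked next to Rae behind Sam above Bob⟧ = {Bob}.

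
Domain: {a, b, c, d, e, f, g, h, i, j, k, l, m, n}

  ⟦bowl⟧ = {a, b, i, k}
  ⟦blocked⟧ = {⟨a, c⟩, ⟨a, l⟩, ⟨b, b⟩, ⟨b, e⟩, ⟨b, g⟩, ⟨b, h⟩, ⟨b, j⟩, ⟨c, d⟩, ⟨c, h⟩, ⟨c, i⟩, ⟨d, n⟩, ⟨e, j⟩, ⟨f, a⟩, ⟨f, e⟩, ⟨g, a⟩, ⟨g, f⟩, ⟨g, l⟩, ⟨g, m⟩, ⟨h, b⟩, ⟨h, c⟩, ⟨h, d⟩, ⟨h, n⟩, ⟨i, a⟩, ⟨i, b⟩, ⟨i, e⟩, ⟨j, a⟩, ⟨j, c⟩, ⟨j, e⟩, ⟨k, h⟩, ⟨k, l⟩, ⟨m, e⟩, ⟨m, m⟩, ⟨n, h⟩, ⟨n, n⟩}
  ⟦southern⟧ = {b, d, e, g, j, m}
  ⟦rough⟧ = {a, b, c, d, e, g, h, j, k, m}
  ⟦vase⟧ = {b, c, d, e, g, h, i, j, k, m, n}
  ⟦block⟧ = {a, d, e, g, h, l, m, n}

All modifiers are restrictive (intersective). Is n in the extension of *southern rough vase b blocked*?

⟦b blocked⟧ = {x : ⟨b, x⟩ ∈ ⟦blocked⟧} = {b, e, g, h, j}
⟦vase⟧ = {b, c, d, e, g, h, i, j, k, m, n}
… ∩ ⟦b blocked⟧ = {b, c, d, e, g, h, i, j, k, m, n} ∩ {b, e, g, h, j} = {b, e, g, h, j}
… ∩ ⟦southern⟧ = {b, e, g, h, j} ∩ {b, d, e, g, j, m} = {b, e, g, j}
… ∩ ⟦rough⟧ = {b, e, g, j} ∩ {a, b, c, d, e, g, h, j, k, m} = {b, e, g, j}
⟦southern rough vase b blocked⟧ = {b, e, g, j}; n ∉ this set.

no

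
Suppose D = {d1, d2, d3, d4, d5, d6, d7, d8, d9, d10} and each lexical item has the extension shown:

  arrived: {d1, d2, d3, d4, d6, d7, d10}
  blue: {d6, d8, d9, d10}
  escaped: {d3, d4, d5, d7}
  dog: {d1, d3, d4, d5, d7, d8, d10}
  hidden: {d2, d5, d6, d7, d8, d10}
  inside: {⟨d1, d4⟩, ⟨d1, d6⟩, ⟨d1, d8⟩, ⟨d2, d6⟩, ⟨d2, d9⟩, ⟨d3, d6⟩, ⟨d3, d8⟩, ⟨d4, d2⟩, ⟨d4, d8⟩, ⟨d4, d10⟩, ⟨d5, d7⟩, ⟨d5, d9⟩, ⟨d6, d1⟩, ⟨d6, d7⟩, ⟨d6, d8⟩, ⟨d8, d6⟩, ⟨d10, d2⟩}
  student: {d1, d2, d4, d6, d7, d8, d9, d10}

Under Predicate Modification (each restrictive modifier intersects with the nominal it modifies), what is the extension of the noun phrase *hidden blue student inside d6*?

⟦inside d6⟧ = {x : ⟨x, d6⟩ ∈ ⟦inside⟧} = {d1, d2, d3, d8}
⟦student⟧ = {d1, d2, d4, d6, d7, d8, d9, d10}
… ∩ ⟦inside d6⟧ = {d1, d2, d4, d6, d7, d8, d9, d10} ∩ {d1, d2, d3, d8} = {d1, d2, d8}
… ∩ ⟦hidden⟧ = {d1, d2, d8} ∩ {d2, d5, d6, d7, d8, d10} = {d2, d8}
… ∩ ⟦blue⟧ = {d2, d8} ∩ {d6, d8, d9, d10} = {d8}
So ⟦hidden blue student inside d6⟧ = {d8}.

{d8}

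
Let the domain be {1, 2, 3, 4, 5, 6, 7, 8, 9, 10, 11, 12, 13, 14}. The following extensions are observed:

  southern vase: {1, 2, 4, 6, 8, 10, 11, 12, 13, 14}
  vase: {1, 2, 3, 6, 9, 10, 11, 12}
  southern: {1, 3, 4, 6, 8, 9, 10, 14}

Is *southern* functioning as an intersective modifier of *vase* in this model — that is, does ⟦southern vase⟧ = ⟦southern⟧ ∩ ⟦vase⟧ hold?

⟦southern⟧ ∩ ⟦vase⟧ = {1, 3, 4, 6, 8, 9, 10, 14} ∩ {1, 2, 3, 6, 9, 10, 11, 12} = {1, 3, 6, 9, 10}
Observed ⟦southern vase⟧ = {1, 2, 4, 6, 8, 10, 11, 12, 13, 14}.
These differ, so the modifier is not intersective in this model.

no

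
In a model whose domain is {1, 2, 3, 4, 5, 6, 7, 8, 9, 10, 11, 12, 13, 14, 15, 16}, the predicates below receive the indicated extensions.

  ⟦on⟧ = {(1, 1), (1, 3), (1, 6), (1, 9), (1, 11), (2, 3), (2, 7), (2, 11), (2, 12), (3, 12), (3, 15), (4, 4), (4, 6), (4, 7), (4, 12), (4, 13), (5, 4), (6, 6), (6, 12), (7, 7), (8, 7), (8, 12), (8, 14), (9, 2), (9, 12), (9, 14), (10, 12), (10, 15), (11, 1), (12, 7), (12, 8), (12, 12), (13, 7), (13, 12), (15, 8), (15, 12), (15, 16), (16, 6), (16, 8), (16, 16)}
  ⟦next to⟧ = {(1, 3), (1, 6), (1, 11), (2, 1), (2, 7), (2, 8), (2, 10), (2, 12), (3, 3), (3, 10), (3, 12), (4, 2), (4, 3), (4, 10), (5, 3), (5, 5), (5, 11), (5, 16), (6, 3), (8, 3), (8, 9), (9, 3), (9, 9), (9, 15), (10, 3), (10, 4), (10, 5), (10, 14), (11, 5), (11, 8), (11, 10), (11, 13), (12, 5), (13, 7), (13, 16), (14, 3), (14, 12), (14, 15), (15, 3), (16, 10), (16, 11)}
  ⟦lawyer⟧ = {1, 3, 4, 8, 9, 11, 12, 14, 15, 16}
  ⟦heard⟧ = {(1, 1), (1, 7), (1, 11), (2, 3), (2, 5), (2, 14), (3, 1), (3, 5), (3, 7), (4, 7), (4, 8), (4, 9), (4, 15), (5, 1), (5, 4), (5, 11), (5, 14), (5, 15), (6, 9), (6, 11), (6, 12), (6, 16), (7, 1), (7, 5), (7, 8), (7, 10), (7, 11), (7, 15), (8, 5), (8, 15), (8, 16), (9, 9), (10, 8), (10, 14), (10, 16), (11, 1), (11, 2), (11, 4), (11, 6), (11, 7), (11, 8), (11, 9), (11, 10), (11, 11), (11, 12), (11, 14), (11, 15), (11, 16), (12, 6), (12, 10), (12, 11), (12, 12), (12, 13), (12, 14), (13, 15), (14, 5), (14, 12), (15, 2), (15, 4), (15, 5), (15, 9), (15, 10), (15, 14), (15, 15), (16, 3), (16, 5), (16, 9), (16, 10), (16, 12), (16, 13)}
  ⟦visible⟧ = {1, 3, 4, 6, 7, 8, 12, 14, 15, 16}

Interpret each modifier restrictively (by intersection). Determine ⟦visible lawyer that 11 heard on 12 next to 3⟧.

⟦that 11 heard⟧ = {x : ⟨11, x⟩ ∈ ⟦heard⟧} = {1, 2, 4, 6, 7, 8, 9, 10, 11, 12, 14, 15, 16}
⟦on 12⟧ = {x : ⟨x, 12⟩ ∈ ⟦on⟧} = {2, 3, 4, 6, 8, 9, 10, 12, 13, 15}
⟦next to 3⟧ = {x : ⟨x, 3⟩ ∈ ⟦next to⟧} = {1, 3, 4, 5, 6, 8, 9, 10, 14, 15}
⟦lawyer⟧ = {1, 3, 4, 8, 9, 11, 12, 14, 15, 16}
… ∩ ⟦that 11 heard⟧ = {1, 3, 4, 8, 9, 11, 12, 14, 15, 16} ∩ {1, 2, 4, 6, 7, 8, 9, 10, 11, 12, 14, 15, 16} = {1, 4, 8, 9, 11, 12, 14, 15, 16}
… ∩ ⟦on 12⟧ = {1, 4, 8, 9, 11, 12, 14, 15, 16} ∩ {2, 3, 4, 6, 8, 9, 10, 12, 13, 15} = {4, 8, 9, 12, 15}
… ∩ ⟦next to 3⟧ = {4, 8, 9, 12, 15} ∩ {1, 3, 4, 5, 6, 8, 9, 10, 14, 15} = {4, 8, 9, 15}
… ∩ ⟦visible⟧ = {4, 8, 9, 15} ∩ {1, 3, 4, 6, 7, 8, 12, 14, 15, 16} = {4, 8, 15}
So ⟦visible lawyer that 11 heard on 12 next to 3⟧ = {4, 8, 15}.

{4, 8, 15}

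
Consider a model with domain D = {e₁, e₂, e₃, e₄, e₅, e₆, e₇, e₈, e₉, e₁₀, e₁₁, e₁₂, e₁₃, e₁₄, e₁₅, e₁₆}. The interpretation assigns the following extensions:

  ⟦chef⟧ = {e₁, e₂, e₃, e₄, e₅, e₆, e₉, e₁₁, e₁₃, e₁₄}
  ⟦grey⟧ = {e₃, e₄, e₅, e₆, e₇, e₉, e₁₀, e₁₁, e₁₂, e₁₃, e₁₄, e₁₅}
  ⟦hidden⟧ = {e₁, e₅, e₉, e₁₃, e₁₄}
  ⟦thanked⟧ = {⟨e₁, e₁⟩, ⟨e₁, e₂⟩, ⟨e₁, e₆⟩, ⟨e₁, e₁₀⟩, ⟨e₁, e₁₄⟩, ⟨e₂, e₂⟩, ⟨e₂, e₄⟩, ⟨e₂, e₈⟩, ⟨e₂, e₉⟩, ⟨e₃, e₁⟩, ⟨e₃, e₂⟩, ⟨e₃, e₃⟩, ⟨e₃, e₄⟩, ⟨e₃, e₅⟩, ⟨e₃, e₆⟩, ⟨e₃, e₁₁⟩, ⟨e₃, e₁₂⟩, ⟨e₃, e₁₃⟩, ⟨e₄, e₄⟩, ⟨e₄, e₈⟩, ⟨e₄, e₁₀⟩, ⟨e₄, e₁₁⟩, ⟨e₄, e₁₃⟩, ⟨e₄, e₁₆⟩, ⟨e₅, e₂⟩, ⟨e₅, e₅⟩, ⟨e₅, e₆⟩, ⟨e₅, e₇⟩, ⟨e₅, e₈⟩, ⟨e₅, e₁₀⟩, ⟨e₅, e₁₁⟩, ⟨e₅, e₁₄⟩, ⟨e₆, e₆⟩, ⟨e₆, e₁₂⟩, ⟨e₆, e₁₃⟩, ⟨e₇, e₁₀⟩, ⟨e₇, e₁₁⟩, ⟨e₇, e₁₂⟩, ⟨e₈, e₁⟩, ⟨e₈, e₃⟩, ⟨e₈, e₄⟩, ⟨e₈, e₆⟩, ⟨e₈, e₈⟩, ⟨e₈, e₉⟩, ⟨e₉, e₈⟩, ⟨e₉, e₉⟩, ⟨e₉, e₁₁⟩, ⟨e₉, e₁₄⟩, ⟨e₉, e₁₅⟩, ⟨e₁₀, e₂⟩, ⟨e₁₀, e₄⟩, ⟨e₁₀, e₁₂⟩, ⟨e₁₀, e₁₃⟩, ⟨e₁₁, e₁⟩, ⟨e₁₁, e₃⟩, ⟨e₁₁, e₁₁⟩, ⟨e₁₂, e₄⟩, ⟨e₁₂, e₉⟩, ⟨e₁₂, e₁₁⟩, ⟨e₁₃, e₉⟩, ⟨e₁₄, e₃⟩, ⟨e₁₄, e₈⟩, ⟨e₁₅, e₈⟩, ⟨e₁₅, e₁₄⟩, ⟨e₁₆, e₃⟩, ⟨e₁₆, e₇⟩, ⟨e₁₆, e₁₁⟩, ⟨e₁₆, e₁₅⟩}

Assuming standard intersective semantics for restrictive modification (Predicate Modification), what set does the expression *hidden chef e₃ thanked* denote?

⟦e₃ thanked⟧ = {x : ⟨e₃, x⟩ ∈ ⟦thanked⟧} = {e₁, e₂, e₃, e₄, e₅, e₆, e₁₁, e₁₂, e₁₃}
⟦chef⟧ = {e₁, e₂, e₃, e₄, e₅, e₆, e₉, e₁₁, e₁₃, e₁₄}
… ∩ ⟦e₃ thanked⟧ = {e₁, e₂, e₃, e₄, e₅, e₆, e₉, e₁₁, e₁₃, e₁₄} ∩ {e₁, e₂, e₃, e₄, e₅, e₆, e₁₁, e₁₂, e₁₃} = {e₁, e₂, e₃, e₄, e₅, e₆, e₁₁, e₁₃}
… ∩ ⟦hidden⟧ = {e₁, e₂, e₃, e₄, e₅, e₆, e₁₁, e₁₃} ∩ {e₁, e₅, e₉, e₁₃, e₁₄} = {e₁, e₅, e₁₃}
So ⟦hidden chef e₃ thanked⟧ = {e₁, e₅, e₁₃}.

{e₁, e₅, e₁₃}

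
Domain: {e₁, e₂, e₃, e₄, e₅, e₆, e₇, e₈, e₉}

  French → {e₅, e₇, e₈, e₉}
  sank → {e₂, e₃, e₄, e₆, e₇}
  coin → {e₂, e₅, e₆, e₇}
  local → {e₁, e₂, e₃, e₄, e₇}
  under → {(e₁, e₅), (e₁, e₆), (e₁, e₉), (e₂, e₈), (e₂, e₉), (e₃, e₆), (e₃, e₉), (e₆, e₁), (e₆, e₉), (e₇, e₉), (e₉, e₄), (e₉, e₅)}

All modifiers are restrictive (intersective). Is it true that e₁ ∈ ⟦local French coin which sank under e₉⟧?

no

⟦which sank⟧ = ⟦sank⟧ = {e₂, e₃, e₄, e₆, e₇}
⟦under e₉⟧ = {x : ⟨x, e₉⟩ ∈ ⟦under⟧} = {e₁, e₂, e₃, e₆, e₇}
⟦coin⟧ = {e₂, e₅, e₆, e₇}
… ∩ ⟦which sank⟧ = {e₂, e₅, e₆, e₇} ∩ {e₂, e₃, e₄, e₆, e₇} = {e₂, e₆, e₇}
… ∩ ⟦under e₉⟧ = {e₂, e₆, e₇} ∩ {e₁, e₂, e₃, e₆, e₇} = {e₂, e₆, e₇}
… ∩ ⟦local⟧ = {e₂, e₆, e₇} ∩ {e₁, e₂, e₃, e₄, e₇} = {e₂, e₇}
… ∩ ⟦French⟧ = {e₂, e₇} ∩ {e₅, e₇, e₈, e₉} = {e₇}
⟦local French coin which sank under e₉⟧ = {e₇}; e₁ ∉ this set.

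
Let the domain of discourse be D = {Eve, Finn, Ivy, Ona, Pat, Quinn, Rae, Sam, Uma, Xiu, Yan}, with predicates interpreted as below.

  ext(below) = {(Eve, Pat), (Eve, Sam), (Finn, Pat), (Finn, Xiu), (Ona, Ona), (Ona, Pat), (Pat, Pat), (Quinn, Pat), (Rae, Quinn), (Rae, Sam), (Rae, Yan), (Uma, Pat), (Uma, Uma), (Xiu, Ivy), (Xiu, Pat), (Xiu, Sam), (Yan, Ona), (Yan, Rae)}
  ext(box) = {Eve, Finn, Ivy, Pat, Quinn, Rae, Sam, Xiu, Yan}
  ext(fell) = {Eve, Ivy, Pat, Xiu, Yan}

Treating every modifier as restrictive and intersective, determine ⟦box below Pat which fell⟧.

{Eve, Pat, Xiu}

⟦below Pat⟧ = {x : ⟨x, Pat⟩ ∈ ⟦below⟧} = {Eve, Finn, Ona, Pat, Quinn, Uma, Xiu}
⟦which fell⟧ = ⟦fell⟧ = {Eve, Ivy, Pat, Xiu, Yan}
⟦box⟧ = {Eve, Finn, Ivy, Pat, Quinn, Rae, Sam, Xiu, Yan}
… ∩ ⟦below Pat⟧ = {Eve, Finn, Ivy, Pat, Quinn, Rae, Sam, Xiu, Yan} ∩ {Eve, Finn, Ona, Pat, Quinn, Uma, Xiu} = {Eve, Finn, Pat, Quinn, Xiu}
… ∩ ⟦which fell⟧ = {Eve, Finn, Pat, Quinn, Xiu} ∩ {Eve, Ivy, Pat, Xiu, Yan} = {Eve, Pat, Xiu}
So ⟦box below Pat which fell⟧ = {Eve, Pat, Xiu}.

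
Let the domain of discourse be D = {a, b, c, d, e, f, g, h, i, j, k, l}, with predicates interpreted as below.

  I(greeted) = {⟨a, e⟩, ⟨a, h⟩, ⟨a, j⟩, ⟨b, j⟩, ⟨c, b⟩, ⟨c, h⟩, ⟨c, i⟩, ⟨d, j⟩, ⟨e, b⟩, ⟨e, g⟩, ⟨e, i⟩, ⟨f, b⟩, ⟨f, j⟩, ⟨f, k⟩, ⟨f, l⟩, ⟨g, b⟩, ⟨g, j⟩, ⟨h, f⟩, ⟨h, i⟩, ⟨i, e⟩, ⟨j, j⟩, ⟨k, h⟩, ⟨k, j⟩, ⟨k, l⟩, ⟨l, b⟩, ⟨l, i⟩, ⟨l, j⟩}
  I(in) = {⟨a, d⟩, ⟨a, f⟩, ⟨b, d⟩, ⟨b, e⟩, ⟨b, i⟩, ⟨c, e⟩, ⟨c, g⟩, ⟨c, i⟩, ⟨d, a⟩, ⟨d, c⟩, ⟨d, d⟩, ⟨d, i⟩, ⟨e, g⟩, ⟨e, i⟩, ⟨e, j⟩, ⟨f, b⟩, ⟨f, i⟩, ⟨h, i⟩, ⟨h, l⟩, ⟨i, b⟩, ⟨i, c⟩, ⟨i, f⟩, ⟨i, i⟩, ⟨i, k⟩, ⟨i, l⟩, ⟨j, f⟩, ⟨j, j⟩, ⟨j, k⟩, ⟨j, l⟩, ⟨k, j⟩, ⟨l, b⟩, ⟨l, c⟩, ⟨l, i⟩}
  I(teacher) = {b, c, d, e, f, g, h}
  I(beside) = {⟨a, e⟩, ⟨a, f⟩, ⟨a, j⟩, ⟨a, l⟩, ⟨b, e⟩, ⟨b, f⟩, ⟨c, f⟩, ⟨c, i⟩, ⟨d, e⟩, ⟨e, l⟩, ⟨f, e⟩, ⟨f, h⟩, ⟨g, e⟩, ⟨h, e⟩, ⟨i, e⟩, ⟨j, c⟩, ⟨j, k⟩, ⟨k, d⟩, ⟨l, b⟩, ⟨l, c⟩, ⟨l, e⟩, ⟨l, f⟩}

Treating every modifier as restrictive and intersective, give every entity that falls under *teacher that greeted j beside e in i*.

{b, d, f}

⟦that greeted j⟧ = {x : ⟨x, j⟩ ∈ ⟦greeted⟧} = {a, b, d, f, g, j, k, l}
⟦beside e⟧ = {x : ⟨x, e⟩ ∈ ⟦beside⟧} = {a, b, d, f, g, h, i, l}
⟦in i⟧ = {x : ⟨x, i⟩ ∈ ⟦in⟧} = {b, c, d, e, f, h, i, l}
⟦teacher⟧ = {b, c, d, e, f, g, h}
… ∩ ⟦that greeted j⟧ = {b, c, d, e, f, g, h} ∩ {a, b, d, f, g, j, k, l} = {b, d, f, g}
… ∩ ⟦beside e⟧ = {b, d, f, g} ∩ {a, b, d, f, g, h, i, l} = {b, d, f, g}
… ∩ ⟦in i⟧ = {b, d, f, g} ∩ {b, c, d, e, f, h, i, l} = {b, d, f}
So ⟦teacher that greeted j beside e in i⟧ = {b, d, f}.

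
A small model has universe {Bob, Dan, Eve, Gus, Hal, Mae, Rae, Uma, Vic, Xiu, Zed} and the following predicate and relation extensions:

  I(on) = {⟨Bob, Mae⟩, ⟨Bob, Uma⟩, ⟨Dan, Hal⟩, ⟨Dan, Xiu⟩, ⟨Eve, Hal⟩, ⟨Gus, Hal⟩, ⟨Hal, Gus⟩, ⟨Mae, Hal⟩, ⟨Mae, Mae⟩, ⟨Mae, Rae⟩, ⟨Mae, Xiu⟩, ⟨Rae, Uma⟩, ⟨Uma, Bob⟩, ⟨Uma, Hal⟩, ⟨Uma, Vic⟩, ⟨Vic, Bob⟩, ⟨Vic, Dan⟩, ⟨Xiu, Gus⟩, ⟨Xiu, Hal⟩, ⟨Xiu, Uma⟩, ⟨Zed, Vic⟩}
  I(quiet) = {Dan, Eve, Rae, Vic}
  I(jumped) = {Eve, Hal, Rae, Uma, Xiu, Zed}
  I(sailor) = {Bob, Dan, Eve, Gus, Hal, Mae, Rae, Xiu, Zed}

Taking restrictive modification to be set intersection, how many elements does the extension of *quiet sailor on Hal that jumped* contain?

1

⟦on Hal⟧ = {x : ⟨x, Hal⟩ ∈ ⟦on⟧} = {Dan, Eve, Gus, Mae, Uma, Xiu}
⟦that jumped⟧ = ⟦jumped⟧ = {Eve, Hal, Rae, Uma, Xiu, Zed}
⟦sailor⟧ = {Bob, Dan, Eve, Gus, Hal, Mae, Rae, Xiu, Zed}
… ∩ ⟦on Hal⟧ = {Bob, Dan, Eve, Gus, Hal, Mae, Rae, Xiu, Zed} ∩ {Dan, Eve, Gus, Mae, Uma, Xiu} = {Dan, Eve, Gus, Mae, Xiu}
… ∩ ⟦that jumped⟧ = {Dan, Eve, Gus, Mae, Xiu} ∩ {Eve, Hal, Rae, Uma, Xiu, Zed} = {Eve, Xiu}
… ∩ ⟦quiet⟧ = {Eve, Xiu} ∩ {Dan, Eve, Rae, Vic} = {Eve}
⟦quiet sailor on Hal that jumped⟧ = {Eve}, so the cardinality is 1.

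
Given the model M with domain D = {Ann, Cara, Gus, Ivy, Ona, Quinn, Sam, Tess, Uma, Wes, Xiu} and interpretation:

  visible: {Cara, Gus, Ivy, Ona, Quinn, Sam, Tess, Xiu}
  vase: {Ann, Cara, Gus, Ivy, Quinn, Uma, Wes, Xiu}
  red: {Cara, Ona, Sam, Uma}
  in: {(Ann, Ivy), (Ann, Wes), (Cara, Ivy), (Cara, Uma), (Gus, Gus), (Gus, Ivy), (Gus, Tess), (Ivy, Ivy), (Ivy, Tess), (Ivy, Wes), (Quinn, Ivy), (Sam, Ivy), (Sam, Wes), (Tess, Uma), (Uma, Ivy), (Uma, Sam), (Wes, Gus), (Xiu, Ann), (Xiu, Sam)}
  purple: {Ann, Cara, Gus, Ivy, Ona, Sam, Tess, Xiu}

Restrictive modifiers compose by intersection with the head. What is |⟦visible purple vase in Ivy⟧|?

3

⟦in Ivy⟧ = {x : ⟨x, Ivy⟩ ∈ ⟦in⟧} = {Ann, Cara, Gus, Ivy, Quinn, Sam, Uma}
⟦vase⟧ = {Ann, Cara, Gus, Ivy, Quinn, Uma, Wes, Xiu}
… ∩ ⟦in Ivy⟧ = {Ann, Cara, Gus, Ivy, Quinn, Uma, Wes, Xiu} ∩ {Ann, Cara, Gus, Ivy, Quinn, Sam, Uma} = {Ann, Cara, Gus, Ivy, Quinn, Uma}
… ∩ ⟦visible⟧ = {Ann, Cara, Gus, Ivy, Quinn, Uma} ∩ {Cara, Gus, Ivy, Ona, Quinn, Sam, Tess, Xiu} = {Cara, Gus, Ivy, Quinn}
… ∩ ⟦purple⟧ = {Cara, Gus, Ivy, Quinn} ∩ {Ann, Cara, Gus, Ivy, Ona, Sam, Tess, Xiu} = {Cara, Gus, Ivy}
⟦visible purple vase in Ivy⟧ = {Cara, Gus, Ivy}, so the cardinality is 3.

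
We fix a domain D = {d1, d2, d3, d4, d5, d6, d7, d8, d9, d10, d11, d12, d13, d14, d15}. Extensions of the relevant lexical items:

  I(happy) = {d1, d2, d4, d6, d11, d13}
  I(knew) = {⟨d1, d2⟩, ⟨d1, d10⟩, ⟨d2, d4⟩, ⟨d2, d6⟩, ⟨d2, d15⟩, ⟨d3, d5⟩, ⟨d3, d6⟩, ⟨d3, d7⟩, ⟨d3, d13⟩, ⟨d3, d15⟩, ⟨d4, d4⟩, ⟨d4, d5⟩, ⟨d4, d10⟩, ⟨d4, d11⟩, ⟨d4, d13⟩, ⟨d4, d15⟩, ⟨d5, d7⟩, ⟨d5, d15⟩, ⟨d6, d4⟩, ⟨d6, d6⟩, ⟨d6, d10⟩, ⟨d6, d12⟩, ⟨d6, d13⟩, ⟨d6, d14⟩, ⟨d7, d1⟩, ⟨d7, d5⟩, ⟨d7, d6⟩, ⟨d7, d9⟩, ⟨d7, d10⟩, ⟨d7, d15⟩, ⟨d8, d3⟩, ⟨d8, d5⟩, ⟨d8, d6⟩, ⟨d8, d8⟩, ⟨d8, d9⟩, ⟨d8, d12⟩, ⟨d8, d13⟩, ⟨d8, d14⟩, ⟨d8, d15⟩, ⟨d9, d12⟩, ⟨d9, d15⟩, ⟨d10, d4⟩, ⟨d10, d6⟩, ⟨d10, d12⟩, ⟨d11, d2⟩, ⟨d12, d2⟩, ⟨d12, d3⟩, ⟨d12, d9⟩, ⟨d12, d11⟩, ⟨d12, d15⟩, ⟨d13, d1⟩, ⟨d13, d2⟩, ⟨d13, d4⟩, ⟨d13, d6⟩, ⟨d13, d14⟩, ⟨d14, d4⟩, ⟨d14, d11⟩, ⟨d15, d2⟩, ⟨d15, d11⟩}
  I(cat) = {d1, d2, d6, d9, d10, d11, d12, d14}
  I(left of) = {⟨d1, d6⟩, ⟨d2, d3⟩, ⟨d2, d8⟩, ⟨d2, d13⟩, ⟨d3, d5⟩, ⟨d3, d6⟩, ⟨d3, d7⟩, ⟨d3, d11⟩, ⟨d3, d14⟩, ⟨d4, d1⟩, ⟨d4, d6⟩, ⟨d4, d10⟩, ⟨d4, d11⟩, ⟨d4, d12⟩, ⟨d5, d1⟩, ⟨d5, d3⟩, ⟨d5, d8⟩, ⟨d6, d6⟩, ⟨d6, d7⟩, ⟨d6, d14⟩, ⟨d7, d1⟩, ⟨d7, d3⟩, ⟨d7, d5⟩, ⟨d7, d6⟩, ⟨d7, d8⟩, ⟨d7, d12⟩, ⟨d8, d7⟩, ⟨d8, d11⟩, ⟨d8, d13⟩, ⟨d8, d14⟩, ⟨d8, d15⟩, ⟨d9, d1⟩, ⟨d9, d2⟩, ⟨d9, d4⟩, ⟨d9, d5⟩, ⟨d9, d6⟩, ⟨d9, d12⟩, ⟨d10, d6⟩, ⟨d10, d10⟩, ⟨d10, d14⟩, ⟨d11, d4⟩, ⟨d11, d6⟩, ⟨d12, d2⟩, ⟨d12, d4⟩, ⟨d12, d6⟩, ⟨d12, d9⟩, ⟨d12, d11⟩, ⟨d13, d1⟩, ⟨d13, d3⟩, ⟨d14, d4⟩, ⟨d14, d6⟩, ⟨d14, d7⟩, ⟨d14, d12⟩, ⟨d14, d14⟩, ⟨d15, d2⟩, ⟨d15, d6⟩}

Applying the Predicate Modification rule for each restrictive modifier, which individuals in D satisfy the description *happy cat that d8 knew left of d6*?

⟦that d8 knew⟧ = {x : ⟨d8, x⟩ ∈ ⟦knew⟧} = {d3, d5, d6, d8, d9, d12, d13, d14, d15}
⟦left of d6⟧ = {x : ⟨x, d6⟩ ∈ ⟦left of⟧} = {d1, d3, d4, d6, d7, d9, d10, d11, d12, d14, d15}
⟦cat⟧ = {d1, d2, d6, d9, d10, d11, d12, d14}
… ∩ ⟦that d8 knew⟧ = {d1, d2, d6, d9, d10, d11, d12, d14} ∩ {d3, d5, d6, d8, d9, d12, d13, d14, d15} = {d6, d9, d12, d14}
… ∩ ⟦left of d6⟧ = {d6, d9, d12, d14} ∩ {d1, d3, d4, d6, d7, d9, d10, d11, d12, d14, d15} = {d6, d9, d12, d14}
… ∩ ⟦happy⟧ = {d6, d9, d12, d14} ∩ {d1, d2, d4, d6, d11, d13} = {d6}
So ⟦happy cat that d8 knew left of d6⟧ = {d6}.

{d6}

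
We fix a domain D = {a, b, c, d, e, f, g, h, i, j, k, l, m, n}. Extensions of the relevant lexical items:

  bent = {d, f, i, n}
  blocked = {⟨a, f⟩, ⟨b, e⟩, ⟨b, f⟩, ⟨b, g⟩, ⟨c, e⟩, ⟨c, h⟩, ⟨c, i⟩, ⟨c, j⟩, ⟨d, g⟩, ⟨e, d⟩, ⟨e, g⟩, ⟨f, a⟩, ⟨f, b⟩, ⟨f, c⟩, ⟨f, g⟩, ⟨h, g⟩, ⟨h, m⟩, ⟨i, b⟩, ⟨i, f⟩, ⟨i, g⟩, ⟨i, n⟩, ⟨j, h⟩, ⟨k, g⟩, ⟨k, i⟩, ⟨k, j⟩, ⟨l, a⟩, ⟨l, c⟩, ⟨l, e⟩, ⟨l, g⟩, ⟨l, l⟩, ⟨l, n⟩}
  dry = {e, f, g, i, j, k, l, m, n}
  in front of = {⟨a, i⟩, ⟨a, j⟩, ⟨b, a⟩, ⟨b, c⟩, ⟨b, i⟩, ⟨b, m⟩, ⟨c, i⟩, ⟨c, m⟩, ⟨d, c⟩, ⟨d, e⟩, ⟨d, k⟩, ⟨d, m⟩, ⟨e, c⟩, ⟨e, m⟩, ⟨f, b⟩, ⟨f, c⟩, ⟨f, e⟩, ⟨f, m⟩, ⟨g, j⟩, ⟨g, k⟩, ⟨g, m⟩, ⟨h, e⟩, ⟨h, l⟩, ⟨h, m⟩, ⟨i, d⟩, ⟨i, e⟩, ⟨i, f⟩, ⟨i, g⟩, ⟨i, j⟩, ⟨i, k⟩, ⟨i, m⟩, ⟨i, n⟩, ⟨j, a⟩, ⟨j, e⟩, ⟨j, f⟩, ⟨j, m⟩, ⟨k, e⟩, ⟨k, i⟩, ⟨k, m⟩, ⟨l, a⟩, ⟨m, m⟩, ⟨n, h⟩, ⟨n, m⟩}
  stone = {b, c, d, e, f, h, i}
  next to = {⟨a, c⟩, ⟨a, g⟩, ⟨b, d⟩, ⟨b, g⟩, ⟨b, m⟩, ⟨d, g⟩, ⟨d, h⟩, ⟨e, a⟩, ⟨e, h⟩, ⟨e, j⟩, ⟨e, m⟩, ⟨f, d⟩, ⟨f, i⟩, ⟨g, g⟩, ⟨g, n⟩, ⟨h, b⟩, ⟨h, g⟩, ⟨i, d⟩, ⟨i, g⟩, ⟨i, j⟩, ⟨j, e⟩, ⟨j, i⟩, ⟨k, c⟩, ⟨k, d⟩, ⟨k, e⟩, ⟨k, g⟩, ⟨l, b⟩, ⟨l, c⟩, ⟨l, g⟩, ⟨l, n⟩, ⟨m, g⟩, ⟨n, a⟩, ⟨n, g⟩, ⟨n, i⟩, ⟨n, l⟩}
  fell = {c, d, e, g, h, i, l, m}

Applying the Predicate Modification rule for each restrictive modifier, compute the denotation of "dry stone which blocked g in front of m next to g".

⟦which blocked g⟧ = {x : ⟨x, g⟩ ∈ ⟦blocked⟧} = {b, d, e, f, h, i, k, l}
⟦in front of m⟧ = {x : ⟨x, m⟩ ∈ ⟦in front of⟧} = {b, c, d, e, f, g, h, i, j, k, m, n}
⟦next to g⟧ = {x : ⟨x, g⟩ ∈ ⟦next to⟧} = {a, b, d, g, h, i, k, l, m, n}
⟦stone⟧ = {b, c, d, e, f, h, i}
… ∩ ⟦which blocked g⟧ = {b, c, d, e, f, h, i} ∩ {b, d, e, f, h, i, k, l} = {b, d, e, f, h, i}
… ∩ ⟦in front of m⟧ = {b, d, e, f, h, i} ∩ {b, c, d, e, f, g, h, i, j, k, m, n} = {b, d, e, f, h, i}
… ∩ ⟦next to g⟧ = {b, d, e, f, h, i} ∩ {a, b, d, g, h, i, k, l, m, n} = {b, d, h, i}
… ∩ ⟦dry⟧ = {b, d, h, i} ∩ {e, f, g, i, j, k, l, m, n} = {i}
So ⟦dry stone which blocked g in front of m next to g⟧ = {i}.

{i}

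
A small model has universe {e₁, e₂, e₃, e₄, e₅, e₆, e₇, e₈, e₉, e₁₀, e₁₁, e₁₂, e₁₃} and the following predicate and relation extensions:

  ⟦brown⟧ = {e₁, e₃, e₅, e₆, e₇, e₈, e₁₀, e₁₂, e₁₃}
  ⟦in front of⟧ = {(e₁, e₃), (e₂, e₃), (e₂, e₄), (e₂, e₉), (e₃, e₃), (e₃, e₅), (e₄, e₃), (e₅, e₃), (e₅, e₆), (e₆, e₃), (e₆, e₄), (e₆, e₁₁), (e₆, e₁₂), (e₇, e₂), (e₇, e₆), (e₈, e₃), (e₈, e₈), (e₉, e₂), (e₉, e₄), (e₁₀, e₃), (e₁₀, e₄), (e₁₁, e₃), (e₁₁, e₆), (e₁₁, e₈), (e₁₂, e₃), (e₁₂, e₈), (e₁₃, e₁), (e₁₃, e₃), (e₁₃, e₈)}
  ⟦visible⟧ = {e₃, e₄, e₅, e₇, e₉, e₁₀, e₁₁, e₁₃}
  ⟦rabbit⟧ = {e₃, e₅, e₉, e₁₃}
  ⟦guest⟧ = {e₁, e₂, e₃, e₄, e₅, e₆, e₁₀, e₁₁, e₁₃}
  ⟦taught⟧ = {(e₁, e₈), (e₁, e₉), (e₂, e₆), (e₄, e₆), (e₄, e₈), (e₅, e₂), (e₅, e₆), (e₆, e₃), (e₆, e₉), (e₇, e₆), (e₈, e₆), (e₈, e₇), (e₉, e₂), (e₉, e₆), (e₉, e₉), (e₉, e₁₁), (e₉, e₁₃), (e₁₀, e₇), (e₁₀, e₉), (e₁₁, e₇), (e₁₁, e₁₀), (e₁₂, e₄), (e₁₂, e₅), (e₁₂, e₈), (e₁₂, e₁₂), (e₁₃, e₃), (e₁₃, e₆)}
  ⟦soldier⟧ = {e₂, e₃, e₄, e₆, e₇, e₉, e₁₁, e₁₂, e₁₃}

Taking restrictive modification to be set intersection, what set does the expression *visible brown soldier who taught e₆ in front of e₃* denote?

{e₁₃}

⟦who taught e₆⟧ = {x : ⟨x, e₆⟩ ∈ ⟦taught⟧} = {e₂, e₄, e₅, e₇, e₈, e₉, e₁₃}
⟦in front of e₃⟧ = {x : ⟨x, e₃⟩ ∈ ⟦in front of⟧} = {e₁, e₂, e₃, e₄, e₅, e₆, e₈, e₁₀, e₁₁, e₁₂, e₁₃}
⟦soldier⟧ = {e₂, e₃, e₄, e₆, e₇, e₉, e₁₁, e₁₂, e₁₃}
… ∩ ⟦who taught e₆⟧ = {e₂, e₃, e₄, e₆, e₇, e₉, e₁₁, e₁₂, e₁₃} ∩ {e₂, e₄, e₅, e₇, e₈, e₉, e₁₃} = {e₂, e₄, e₇, e₉, e₁₃}
… ∩ ⟦in front of e₃⟧ = {e₂, e₄, e₇, e₉, e₁₃} ∩ {e₁, e₂, e₃, e₄, e₅, e₆, e₈, e₁₀, e₁₁, e₁₂, e₁₃} = {e₂, e₄, e₁₃}
… ∩ ⟦visible⟧ = {e₂, e₄, e₁₃} ∩ {e₃, e₄, e₅, e₇, e₉, e₁₀, e₁₁, e₁₃} = {e₄, e₁₃}
… ∩ ⟦brown⟧ = {e₄, e₁₃} ∩ {e₁, e₃, e₅, e₆, e₇, e₈, e₁₀, e₁₂, e₁₃} = {e₁₃}
So ⟦visible brown soldier who taught e₆ in front of e₃⟧ = {e₁₃}.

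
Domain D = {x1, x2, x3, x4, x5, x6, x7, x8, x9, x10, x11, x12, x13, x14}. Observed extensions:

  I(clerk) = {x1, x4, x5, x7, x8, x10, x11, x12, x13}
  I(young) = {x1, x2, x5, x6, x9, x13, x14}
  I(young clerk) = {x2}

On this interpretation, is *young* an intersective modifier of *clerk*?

⟦young⟧ ∩ ⟦clerk⟧ = {x1, x2, x5, x6, x9, x13, x14} ∩ {x1, x4, x5, x7, x8, x10, x11, x12, x13} = {x1, x5, x13}
Observed ⟦young clerk⟧ = {x2}.
These differ, so the modifier is not intersective in this model.

no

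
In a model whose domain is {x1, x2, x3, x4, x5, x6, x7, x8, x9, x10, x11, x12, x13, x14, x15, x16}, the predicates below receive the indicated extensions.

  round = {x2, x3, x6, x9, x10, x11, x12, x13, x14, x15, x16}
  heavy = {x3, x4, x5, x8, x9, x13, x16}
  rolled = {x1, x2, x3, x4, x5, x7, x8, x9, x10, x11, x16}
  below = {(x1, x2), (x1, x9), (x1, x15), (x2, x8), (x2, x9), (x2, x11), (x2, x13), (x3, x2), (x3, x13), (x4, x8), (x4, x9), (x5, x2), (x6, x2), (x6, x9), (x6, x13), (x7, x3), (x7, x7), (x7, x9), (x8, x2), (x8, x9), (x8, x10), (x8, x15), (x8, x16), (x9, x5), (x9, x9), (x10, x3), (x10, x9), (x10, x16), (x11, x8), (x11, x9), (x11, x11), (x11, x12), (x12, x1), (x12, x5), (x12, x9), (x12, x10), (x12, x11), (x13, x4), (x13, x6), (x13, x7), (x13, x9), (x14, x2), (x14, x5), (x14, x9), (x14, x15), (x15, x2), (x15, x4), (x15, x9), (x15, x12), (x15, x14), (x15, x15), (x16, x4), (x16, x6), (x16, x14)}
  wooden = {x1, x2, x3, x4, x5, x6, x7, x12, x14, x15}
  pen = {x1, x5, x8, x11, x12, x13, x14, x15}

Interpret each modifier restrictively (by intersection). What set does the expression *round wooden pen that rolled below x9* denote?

⟦that rolled⟧ = ⟦rolled⟧ = {x1, x2, x3, x4, x5, x7, x8, x9, x10, x11, x16}
⟦below x9⟧ = {x : ⟨x, x9⟩ ∈ ⟦below⟧} = {x1, x2, x4, x6, x7, x8, x9, x10, x11, x12, x13, x14, x15}
⟦pen⟧ = {x1, x5, x8, x11, x12, x13, x14, x15}
… ∩ ⟦that rolled⟧ = {x1, x5, x8, x11, x12, x13, x14, x15} ∩ {x1, x2, x3, x4, x5, x7, x8, x9, x10, x11, x16} = {x1, x5, x8, x11}
… ∩ ⟦below x9⟧ = {x1, x5, x8, x11} ∩ {x1, x2, x4, x6, x7, x8, x9, x10, x11, x12, x13, x14, x15} = {x1, x8, x11}
… ∩ ⟦round⟧ = {x1, x8, x11} ∩ {x2, x3, x6, x9, x10, x11, x12, x13, x14, x15, x16} = {x11}
… ∩ ⟦wooden⟧ = {x11} ∩ {x1, x2, x3, x4, x5, x6, x7, x12, x14, x15} = ∅
So ⟦round wooden pen that rolled below x9⟧ = { }.

{ }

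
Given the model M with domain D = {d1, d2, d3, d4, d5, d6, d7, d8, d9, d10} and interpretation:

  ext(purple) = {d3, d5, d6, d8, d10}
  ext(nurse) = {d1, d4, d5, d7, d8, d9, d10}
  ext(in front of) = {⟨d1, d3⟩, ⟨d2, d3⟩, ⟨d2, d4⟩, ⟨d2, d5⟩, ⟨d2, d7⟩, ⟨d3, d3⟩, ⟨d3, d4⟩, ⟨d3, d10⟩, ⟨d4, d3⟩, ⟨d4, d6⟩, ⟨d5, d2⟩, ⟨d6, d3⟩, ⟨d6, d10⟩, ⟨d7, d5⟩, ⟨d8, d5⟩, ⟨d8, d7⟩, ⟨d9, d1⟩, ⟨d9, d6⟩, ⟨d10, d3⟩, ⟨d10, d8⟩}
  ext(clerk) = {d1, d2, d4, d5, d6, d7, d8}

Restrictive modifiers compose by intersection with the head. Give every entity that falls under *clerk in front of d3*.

⟦in front of d3⟧ = {x : ⟨x, d3⟩ ∈ ⟦in front of⟧} = {d1, d2, d3, d4, d6, d10}
⟦clerk⟧ = {d1, d2, d4, d5, d6, d7, d8}
… ∩ ⟦in front of d3⟧ = {d1, d2, d4, d5, d6, d7, d8} ∩ {d1, d2, d3, d4, d6, d10} = {d1, d2, d4, d6}
So ⟦clerk in front of d3⟧ = {d1, d2, d4, d6}.

{d1, d2, d4, d6}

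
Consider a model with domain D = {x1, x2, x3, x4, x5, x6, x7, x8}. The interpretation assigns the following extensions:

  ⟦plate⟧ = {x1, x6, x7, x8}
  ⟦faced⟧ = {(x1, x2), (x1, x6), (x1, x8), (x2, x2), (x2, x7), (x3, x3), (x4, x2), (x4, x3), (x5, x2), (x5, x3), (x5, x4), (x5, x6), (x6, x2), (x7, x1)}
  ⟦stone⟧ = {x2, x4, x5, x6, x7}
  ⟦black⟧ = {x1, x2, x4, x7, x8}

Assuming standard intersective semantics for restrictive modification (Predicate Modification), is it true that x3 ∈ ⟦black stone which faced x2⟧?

⟦which faced x2⟧ = {x : ⟨x, x2⟩ ∈ ⟦faced⟧} = {x1, x2, x4, x5, x6}
⟦stone⟧ = {x2, x4, x5, x6, x7}
… ∩ ⟦which faced x2⟧ = {x2, x4, x5, x6, x7} ∩ {x1, x2, x4, x5, x6} = {x2, x4, x5, x6}
… ∩ ⟦black⟧ = {x2, x4, x5, x6} ∩ {x1, x2, x4, x7, x8} = {x2, x4}
⟦black stone which faced x2⟧ = {x2, x4}; x3 ∉ this set.

no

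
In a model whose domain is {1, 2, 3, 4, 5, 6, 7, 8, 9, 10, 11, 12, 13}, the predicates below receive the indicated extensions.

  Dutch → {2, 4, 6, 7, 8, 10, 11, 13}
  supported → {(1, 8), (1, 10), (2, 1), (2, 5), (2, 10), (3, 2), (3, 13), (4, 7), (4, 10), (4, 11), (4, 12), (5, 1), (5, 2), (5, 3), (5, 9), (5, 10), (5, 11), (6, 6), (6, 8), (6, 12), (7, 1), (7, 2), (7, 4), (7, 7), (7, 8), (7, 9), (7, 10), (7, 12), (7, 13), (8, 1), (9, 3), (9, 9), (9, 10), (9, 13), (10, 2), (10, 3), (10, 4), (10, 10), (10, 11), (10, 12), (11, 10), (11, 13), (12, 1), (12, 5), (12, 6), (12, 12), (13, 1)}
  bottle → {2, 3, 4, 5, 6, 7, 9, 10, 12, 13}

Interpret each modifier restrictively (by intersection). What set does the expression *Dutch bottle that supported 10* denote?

{2, 4, 7, 10}

⟦that supported 10⟧ = {x : ⟨x, 10⟩ ∈ ⟦supported⟧} = {1, 2, 4, 5, 7, 9, 10, 11}
⟦bottle⟧ = {2, 3, 4, 5, 6, 7, 9, 10, 12, 13}
… ∩ ⟦that supported 10⟧ = {2, 3, 4, 5, 6, 7, 9, 10, 12, 13} ∩ {1, 2, 4, 5, 7, 9, 10, 11} = {2, 4, 5, 7, 9, 10}
… ∩ ⟦Dutch⟧ = {2, 4, 5, 7, 9, 10} ∩ {2, 4, 6, 7, 8, 10, 11, 13} = {2, 4, 7, 10}
So ⟦Dutch bottle that supported 10⟧ = {2, 4, 7, 10}.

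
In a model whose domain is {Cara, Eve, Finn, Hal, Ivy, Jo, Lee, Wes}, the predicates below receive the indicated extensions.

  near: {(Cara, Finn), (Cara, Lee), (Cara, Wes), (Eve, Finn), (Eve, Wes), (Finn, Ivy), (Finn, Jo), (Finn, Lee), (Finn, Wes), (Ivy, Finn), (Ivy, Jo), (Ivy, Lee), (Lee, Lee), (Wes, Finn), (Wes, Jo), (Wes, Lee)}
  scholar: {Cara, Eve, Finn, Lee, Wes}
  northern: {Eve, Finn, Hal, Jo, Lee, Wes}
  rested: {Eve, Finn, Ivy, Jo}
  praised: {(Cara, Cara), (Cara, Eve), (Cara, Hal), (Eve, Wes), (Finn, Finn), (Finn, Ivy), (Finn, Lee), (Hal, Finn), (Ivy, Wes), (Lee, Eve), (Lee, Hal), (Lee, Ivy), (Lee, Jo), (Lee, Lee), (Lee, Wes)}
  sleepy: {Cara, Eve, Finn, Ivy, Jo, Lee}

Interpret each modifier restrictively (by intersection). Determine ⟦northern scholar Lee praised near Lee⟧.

{Lee, Wes}

⟦Lee praised⟧ = {x : ⟨Lee, x⟩ ∈ ⟦praised⟧} = {Eve, Hal, Ivy, Jo, Lee, Wes}
⟦near Lee⟧ = {x : ⟨x, Lee⟩ ∈ ⟦near⟧} = {Cara, Finn, Ivy, Lee, Wes}
⟦scholar⟧ = {Cara, Eve, Finn, Lee, Wes}
… ∩ ⟦Lee praised⟧ = {Cara, Eve, Finn, Lee, Wes} ∩ {Eve, Hal, Ivy, Jo, Lee, Wes} = {Eve, Lee, Wes}
… ∩ ⟦near Lee⟧ = {Eve, Lee, Wes} ∩ {Cara, Finn, Ivy, Lee, Wes} = {Lee, Wes}
… ∩ ⟦northern⟧ = {Lee, Wes} ∩ {Eve, Finn, Hal, Jo, Lee, Wes} = {Lee, Wes}
So ⟦northern scholar Lee praised near Lee⟧ = {Lee, Wes}.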